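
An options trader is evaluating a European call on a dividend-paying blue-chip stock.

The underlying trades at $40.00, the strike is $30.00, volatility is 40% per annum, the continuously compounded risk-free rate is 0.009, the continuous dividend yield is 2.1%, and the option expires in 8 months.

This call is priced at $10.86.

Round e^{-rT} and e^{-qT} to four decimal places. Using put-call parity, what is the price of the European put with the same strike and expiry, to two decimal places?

$1.24

e^(−qT) = e^(−0.021·0.6667) = 0.9861;  e^(−rT) = e^(−0.009·0.6667) = 0.9940
Put-call parity: C − P = S·e^(−qT) − K·e^(−rT) = 40·0.9861 − 30·0.9940 = 39.4440 − 29.8200 = 9.6240
P = C − (C − P) = 10.86 − (9.6240) = 1.2360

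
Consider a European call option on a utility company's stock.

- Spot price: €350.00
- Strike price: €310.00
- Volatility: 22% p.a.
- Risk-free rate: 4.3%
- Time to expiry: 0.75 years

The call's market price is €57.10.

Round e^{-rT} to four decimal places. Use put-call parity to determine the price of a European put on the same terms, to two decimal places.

e^(−rT) = e^(−0.043·0.75) = 0.9683
Put-call parity: C − P = S − K·e^(−rT) = 350 − 310·0.9683 = 350 − 300.1730 = 49.8270
P = C − (C − P) = 57.10 − (49.8270) = 7.2730

€7.27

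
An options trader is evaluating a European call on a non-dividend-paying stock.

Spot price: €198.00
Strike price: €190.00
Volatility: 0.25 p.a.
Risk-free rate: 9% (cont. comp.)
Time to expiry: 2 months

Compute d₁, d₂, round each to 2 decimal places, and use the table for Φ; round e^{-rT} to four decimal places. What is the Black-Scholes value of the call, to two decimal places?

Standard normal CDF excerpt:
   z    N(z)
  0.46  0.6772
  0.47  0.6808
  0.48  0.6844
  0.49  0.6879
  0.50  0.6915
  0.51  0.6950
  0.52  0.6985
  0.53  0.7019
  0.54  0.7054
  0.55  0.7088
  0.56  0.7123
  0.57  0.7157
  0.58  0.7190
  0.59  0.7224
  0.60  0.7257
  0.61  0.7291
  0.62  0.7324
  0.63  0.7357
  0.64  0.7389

€14.26

T = 0.1667;  σ√T = 0.1021
ln(S/K) + (r + σ²/2)T = ln(198/190) + (0.09 + 0.25²/2)·0.1667 = 0.0412 + 0.0202 = 0.0615
d₁ = 0.0615 / 0.1021 = 0.6021 → 0.60
d₂ = d₁ − σ√T = 0.6021 − 0.1021 = 0.5000 → 0.50
e^(−rT) = e^(−0.09·0.1667) = 0.9851
C = 198·N(0.60) − 190·0.9851·N(0.50) = 198·0.7257 − 190·0.9851·0.6915 = 143.6886 − 129.4274 = 14.2612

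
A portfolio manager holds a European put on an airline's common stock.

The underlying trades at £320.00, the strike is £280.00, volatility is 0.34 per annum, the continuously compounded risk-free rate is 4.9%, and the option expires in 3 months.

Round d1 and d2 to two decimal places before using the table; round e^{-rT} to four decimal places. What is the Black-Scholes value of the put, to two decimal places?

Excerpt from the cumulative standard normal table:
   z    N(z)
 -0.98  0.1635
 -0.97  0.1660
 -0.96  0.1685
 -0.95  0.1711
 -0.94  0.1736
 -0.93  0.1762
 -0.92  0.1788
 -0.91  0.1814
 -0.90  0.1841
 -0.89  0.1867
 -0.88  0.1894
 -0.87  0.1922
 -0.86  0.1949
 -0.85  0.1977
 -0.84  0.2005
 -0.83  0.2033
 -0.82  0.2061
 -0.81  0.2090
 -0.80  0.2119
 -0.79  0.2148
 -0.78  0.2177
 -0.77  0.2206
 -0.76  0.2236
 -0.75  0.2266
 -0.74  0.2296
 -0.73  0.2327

σ√T = 0.34·√0.25 = 0.1700
d₁ = [ln(320/280) + (0.049 + 0.34²/2)·0.25] / 0.1700 = [0.1335 + 0.0267] / 0.1700 = 0.9425 ≈ 0.94
d₂ = d₁ − σ√T = 0.9425 − 0.1700 = 0.7725 ≈ 0.77
exp(−rT) = exp(−0.049·0.25) = 0.9878
P = 280·0.9878·N(-0.77) − 320·N(-0.94) = 280·0.9878·0.2206 − 320·0.1736 = 61.0144 − 55.5520 = 5.4624

£5.46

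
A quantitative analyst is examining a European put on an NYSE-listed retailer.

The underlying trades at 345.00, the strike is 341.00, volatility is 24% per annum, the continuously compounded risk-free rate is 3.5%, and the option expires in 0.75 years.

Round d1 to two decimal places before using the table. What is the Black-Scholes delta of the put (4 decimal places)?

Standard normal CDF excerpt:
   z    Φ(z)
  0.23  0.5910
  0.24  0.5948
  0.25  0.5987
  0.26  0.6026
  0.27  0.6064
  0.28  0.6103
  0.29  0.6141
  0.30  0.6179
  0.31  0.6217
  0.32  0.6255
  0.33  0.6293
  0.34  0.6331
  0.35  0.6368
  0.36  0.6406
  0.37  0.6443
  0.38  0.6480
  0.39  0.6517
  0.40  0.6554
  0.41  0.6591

σ√T = 0.24·√0.75 = 0.2078
d₁ = [ln(345/341) + (0.035 + 0.24²/2)·0.75] / 0.2078 = [0.0117 + 0.0478] / 0.2078 = 0.2863 which rounds to 0.29
N(d₁) = N(0.29) = 0.6141
Δ_put = N(d₁) − 1 = 0.6141 − 1 = -0.3859

-0.3859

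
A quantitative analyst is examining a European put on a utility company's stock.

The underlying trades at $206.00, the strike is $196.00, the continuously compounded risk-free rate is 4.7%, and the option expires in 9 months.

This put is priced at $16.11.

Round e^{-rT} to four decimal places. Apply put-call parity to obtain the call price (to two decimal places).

e^(−rT) = e^(−0.047·0.75) = 0.9654
Put-call parity: C − P = S − K·e^(−rT) = 206 − 196·0.9654 = 206 − 189.2184 = 16.7816
C = P + (C − P) = 16.11 + (16.7816) = 32.8916

$32.89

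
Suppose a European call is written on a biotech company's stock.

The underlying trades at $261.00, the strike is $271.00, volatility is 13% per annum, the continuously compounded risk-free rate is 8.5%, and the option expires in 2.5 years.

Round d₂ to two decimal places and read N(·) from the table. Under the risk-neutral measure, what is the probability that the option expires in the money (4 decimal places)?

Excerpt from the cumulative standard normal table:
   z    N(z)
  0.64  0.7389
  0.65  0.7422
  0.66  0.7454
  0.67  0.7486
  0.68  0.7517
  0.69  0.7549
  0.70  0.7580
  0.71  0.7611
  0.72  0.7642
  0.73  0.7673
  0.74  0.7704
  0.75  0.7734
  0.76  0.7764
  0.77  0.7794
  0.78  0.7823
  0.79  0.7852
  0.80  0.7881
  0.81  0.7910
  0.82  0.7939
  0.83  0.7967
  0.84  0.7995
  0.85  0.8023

0.7734

σ√T = 0.13 × 1.5811 = 0.2055
d₁ = [ln(261/271) + (0.085 + ½·0.13²)·2.5] / (σ√T) = (-0.0376 + 0.2336) / 0.2055 = 0.9537 ⇒ 0.95
d₂ = 0.9537 − 0.2055 = 0.7481 ⇒ 0.75
Risk-neutral Pr[S_T > K] = N(d₂) = N(0.75) = 0.7734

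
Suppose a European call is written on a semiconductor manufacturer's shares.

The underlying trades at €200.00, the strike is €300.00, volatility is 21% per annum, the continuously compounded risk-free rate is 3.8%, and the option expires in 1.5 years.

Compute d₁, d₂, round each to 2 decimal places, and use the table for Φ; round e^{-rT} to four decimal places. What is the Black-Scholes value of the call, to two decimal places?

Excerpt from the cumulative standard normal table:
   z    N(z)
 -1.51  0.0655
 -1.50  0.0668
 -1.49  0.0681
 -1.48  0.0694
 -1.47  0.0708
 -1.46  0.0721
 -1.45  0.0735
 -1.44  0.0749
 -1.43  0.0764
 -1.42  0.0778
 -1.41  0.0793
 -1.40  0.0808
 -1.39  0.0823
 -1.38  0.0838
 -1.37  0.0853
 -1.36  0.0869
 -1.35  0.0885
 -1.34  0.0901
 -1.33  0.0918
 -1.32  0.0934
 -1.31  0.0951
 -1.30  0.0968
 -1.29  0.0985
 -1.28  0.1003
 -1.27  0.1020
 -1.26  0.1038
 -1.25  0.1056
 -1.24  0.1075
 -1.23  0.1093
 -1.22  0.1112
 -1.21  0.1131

€2.19

T = 1.5;  σ√T = 0.2572
d₁ = [ln(200/300) + (0.038 + 0.21²/2)·1.5] / 0.2572 = [-0.4055 + 0.0901] / 0.2572 = -1.2263 ≈ -1.23
d₂ = d₁ − σ√T = -1.2263 − 0.2572 = -1.4835 ≈ -1.48
exp(−rT) = exp(−0.038·1.5) = 0.9446
C = 200·N(-1.23) − 300·0.9446·N(-1.48) = 200·0.1093 − 300·0.9446·0.0694 = 21.8600 − 19.6666 = 2.1934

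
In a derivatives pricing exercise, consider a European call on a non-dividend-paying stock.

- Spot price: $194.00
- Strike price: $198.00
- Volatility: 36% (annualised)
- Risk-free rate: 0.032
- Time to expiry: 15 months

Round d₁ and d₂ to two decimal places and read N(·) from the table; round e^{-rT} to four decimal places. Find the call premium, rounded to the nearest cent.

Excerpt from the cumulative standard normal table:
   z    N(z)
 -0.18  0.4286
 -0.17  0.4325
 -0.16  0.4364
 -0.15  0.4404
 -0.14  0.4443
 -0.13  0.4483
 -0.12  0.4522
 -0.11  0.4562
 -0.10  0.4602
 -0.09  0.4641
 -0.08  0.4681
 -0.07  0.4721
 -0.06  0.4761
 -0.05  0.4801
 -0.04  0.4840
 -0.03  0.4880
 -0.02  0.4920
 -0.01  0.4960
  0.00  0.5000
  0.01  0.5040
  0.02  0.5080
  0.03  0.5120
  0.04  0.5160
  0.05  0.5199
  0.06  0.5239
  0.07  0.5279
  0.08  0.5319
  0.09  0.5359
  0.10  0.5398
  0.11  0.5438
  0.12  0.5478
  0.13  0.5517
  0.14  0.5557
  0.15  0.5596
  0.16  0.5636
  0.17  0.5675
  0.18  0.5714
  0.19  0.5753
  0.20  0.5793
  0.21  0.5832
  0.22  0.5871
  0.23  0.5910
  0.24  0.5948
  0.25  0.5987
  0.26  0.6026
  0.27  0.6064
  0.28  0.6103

$32.37

T = 1.25;  σ√T = 0.4025
ln(S/K) + (r + σ²/2)T = ln(194/198) + (0.032 + 0.36²/2)·1.25 = -0.0204 + 0.1210 = 0.1006
d₁ = 0.1006 / 0.4025 = 0.2499 ≈ 0.25
d₂ = d₁ − σ√T = 0.2499 − 0.4025 = -0.1526 ≈ -0.15
exp(−rT) = exp(−0.032·1.25) = 0.9608
N(d₁) = N(0.25) = 0.5987;  N(d₂) = N(-0.15) = 0.4404
C = 194·0.5987 − 198·0.9608·0.4404 = 116.1478 − 83.7810 = 32.3668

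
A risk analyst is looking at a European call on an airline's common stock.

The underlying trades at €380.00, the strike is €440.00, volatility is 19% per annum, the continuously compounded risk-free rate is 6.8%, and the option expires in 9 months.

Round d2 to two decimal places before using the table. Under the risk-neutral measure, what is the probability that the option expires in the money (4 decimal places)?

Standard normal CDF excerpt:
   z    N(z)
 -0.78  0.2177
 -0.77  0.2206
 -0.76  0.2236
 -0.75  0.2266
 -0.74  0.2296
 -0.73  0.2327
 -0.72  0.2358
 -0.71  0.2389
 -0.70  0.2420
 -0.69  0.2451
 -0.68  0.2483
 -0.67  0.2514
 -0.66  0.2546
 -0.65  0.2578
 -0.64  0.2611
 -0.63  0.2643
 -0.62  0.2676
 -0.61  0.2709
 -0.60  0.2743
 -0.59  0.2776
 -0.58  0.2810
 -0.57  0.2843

0.2546

σ√T = 0.19 × 0.8660 = 0.1645
d₁ = [ln(380/440) + (0.068 + ½·0.19²)·0.75] / (σ√T) = (-0.1466 + 0.0645) / 0.1645 = -0.4987 ≈ -0.50
d₂ = -0.4987 − 0.1645 = -0.6633 ≈ -0.66
Risk-neutral Pr[S_T > K] = N(d₂) = N(-0.66) = 0.2546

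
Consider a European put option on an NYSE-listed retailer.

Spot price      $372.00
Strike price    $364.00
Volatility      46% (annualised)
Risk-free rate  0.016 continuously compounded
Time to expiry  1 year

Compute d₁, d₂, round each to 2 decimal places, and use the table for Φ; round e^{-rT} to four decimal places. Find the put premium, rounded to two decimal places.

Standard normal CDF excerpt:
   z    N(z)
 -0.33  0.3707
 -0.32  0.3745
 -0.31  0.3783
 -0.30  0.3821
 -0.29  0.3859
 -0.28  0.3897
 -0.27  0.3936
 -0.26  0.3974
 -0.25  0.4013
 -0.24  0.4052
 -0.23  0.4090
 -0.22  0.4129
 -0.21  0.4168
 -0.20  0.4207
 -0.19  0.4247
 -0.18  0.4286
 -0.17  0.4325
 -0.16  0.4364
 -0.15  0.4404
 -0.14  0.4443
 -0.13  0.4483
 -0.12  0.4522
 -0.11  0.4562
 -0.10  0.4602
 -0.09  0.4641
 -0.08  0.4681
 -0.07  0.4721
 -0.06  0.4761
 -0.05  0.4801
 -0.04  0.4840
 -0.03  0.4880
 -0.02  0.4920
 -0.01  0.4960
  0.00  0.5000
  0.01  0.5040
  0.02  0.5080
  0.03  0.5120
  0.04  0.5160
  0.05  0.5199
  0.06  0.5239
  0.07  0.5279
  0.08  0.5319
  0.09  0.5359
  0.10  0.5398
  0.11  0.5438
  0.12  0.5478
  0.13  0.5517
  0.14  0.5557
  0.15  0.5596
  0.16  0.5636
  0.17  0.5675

$59.73

T = 1;  σ√T = 0.4600
d₁ = [ln(372/364) + (0.016 + ½·0.46²)·1] / (σ√T) = (0.0217 + 0.1218) / 0.4600 = 0.3120 which rounds to 0.31
d₂ = 0.3120 − 0.4600 = -0.1480 which rounds to -0.15
e^(−rT) = e^(−0.016·1) = 0.9841
N(−d₂) = N(0.15) = 0.5596;  N(−d₁) = N(-0.31) = 0.3783
P = 364·0.9841·0.5596 − 372·0.3783 = 200.4557 − 140.7276 = 59.7281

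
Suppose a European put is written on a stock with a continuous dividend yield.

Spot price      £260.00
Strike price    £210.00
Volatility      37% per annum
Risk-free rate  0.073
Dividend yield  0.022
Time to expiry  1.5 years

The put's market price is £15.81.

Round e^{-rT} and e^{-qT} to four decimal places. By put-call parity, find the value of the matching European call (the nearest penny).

£79.14

e^(−qT) = e^(−0.022·1.5) = 0.9675;  e^(−rT) = e^(−0.073·1.5) = 0.8963
Put-call parity: C − P = S·e^(−qT) − K·e^(−rT) = 260·0.9675 − 210·0.8963 = 251.5500 − 188.2230 = 63.3270
C = P + (C − P) = 15.81 + (63.3270) = 79.1370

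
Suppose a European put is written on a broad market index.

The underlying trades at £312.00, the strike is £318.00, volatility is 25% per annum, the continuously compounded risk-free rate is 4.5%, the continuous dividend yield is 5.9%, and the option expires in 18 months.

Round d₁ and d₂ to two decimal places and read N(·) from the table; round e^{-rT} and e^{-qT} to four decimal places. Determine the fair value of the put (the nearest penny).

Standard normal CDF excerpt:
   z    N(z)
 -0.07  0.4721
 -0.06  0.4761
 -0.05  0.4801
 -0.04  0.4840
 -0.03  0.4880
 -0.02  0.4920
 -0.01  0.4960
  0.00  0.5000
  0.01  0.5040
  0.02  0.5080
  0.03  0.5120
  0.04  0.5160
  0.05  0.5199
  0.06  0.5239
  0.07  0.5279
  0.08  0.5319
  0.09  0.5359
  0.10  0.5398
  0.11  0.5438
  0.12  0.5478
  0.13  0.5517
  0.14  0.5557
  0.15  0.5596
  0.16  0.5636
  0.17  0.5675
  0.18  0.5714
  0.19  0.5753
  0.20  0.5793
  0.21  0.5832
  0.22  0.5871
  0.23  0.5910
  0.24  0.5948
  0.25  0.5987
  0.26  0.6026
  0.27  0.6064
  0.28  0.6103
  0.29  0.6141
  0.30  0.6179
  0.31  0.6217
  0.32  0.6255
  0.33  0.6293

T = 1.5;  σ√T = 0.3062
ln(S/K) + (r − q + σ²/2)T = ln(312/318) + (0.045 − 0.059 + 0.25²/2)·1.5 = -0.0190 + 0.0259 = 0.0068
d₁ = 0.0068 / 0.3062 = 0.0223 ⇒ 0.02
d₂ = d₁ − σ√T = 0.0223 − 0.3062 = -0.2839 ⇒ -0.28
exp(−qT) = exp(−0.059·1.5) = 0.9153;  exp(−rT) = exp(−0.045·1.5) = 0.9347
N(−d₂) = N(0.28) = 0.6103;  N(−d₁) = N(-0.02) = 0.4920
P = 318·0.9347·0.6103 − 312·0.9153·0.4920 = 181.4023 − 140.5022 = 40.9001

£40.90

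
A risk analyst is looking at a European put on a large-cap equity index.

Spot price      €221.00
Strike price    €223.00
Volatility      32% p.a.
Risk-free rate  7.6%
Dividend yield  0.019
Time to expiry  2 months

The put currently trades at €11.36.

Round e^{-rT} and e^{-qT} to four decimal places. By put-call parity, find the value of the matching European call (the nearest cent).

e^(−qT) = e^(−0.019·0.1667) = 0.9968;  e^(−rT) = e^(−0.076·0.1667) = 0.9874
Put-call parity: C − P = S·e^(−qT) − K·e^(−rT) = 221·0.9968 − 223·0.9874 = 220.2928 − 220.1902 = 0.1026
C = P + (C − P) = 11.36 + (0.1026) = 11.4626

€11.46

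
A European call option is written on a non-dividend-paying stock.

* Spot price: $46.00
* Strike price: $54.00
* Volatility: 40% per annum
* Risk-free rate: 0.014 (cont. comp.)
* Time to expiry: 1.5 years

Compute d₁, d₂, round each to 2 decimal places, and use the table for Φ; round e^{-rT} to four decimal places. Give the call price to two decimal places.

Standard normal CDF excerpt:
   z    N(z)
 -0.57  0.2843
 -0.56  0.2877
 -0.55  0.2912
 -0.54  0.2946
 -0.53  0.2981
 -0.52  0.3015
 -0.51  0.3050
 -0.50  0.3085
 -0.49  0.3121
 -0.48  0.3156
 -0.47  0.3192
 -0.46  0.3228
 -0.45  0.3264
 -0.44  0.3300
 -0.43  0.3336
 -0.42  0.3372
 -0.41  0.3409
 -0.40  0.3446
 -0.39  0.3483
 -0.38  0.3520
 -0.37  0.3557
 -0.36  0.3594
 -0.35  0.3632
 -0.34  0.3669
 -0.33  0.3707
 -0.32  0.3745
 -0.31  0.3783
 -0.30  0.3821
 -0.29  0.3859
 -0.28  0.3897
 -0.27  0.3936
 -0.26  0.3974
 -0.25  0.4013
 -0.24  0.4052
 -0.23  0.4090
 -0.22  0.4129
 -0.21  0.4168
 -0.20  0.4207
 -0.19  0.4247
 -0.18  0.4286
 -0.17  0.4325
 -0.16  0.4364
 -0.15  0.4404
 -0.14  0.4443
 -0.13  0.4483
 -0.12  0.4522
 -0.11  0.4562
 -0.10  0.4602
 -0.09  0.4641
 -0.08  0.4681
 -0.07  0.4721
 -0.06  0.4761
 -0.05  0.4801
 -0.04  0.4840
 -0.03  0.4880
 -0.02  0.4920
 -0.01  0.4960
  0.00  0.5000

T = 1.5;  σ√T = 0.4899
ln(S/K) + (r + σ²/2)T = ln(46/54) + (0.014 + 0.4²/2)·1.5 = -0.1603 + 0.1410 = -0.0193
d₁ = -0.0193 / 0.4899 = -0.0395 ≈ -0.04
d₂ = d₁ − σ√T = -0.0395 − 0.4899 = -0.5294 ≈ -0.53
exp(−rT) = exp(−0.014·1.5) = 0.9792
N(d₁) = N(-0.04) = 0.4840;  N(d₂) = N(-0.53) = 0.2981
C = 46·0.4840 − 54·0.9792·0.2981 = 22.2640 − 15.7626 = 6.5014

$6.50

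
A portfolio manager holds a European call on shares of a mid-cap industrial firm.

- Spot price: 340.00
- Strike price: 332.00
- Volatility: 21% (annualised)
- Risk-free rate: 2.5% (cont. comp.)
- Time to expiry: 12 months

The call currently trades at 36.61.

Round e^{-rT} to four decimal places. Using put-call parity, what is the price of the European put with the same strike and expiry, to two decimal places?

20.41

e^(−rT) = e^(−0.025·1) = 0.9753
Put-call parity: C − P = S − K·e^(−rT) = 340 − 332·0.9753 = 340 − 323.7996 = 16.2004
P = C − (C − P) = 36.61 − (16.2004) = 20.4096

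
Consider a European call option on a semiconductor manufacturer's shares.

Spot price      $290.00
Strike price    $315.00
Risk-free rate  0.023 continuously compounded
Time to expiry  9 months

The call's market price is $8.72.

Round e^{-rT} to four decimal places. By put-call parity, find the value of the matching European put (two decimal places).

exp(−rT) = exp(−0.023·0.75) = 0.9829
Put-call parity: C − P = S − K·e^(−rT) = 290 − 315·0.9829 = 290 − 309.6135 = -19.6135
P = C − (C − P) = 8.72 − (-19.6135) = 28.3335

$28.33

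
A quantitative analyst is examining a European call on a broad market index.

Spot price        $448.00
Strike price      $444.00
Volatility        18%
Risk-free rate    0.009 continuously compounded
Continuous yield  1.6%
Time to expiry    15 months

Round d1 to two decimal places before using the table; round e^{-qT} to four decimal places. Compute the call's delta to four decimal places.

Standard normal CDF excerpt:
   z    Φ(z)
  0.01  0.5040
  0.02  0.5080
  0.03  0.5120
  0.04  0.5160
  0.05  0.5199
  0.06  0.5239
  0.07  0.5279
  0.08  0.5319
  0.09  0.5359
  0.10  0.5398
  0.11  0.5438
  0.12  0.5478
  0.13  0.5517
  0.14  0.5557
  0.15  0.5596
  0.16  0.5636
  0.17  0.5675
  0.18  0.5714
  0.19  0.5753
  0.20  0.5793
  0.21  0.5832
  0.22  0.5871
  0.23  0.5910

σ√T = 0.18·√1.25 = 0.2012
d₁ = [ln(448/444) + (0.009 − 0.016 + 0.18²/2)·1.25] / 0.2012 = [0.0090 + 0.0115] / 0.2012 = 0.1017 → 0.10
N(d₁) = N(0.10) = 0.5398
Δ_call = e^(−qT)·N(d₁) = 0.9802·0.5398 = 0.5291

0.5291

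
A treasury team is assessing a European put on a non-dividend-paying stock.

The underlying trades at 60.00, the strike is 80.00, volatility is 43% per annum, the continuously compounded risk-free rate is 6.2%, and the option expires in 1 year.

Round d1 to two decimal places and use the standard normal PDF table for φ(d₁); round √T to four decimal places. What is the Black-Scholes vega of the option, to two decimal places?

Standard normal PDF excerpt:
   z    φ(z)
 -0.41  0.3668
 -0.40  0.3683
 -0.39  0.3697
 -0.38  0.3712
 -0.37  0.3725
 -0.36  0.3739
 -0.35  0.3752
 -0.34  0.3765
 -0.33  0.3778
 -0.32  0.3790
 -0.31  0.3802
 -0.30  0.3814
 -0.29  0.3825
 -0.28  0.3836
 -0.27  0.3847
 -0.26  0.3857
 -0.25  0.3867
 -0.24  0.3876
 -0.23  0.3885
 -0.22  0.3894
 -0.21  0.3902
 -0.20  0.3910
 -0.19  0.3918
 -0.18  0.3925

22.81

σ√T = 0.43 × 1.0000 = 0.4300
ln(S/K) + (r + σ²/2)T = ln(60/80) + (0.062 + 0.43²/2)·1 = -0.2877 + 0.1544 = -0.1332
d₁ = -0.1332 / 0.4300 = -0.3098 ⇒ -0.31
√T = √1 = 1.0000
φ(d₁) = φ(-0.31) = 0.3802
vega = S·φ(d₁)·√T = 60·0.3802·1.0000 = 22.8120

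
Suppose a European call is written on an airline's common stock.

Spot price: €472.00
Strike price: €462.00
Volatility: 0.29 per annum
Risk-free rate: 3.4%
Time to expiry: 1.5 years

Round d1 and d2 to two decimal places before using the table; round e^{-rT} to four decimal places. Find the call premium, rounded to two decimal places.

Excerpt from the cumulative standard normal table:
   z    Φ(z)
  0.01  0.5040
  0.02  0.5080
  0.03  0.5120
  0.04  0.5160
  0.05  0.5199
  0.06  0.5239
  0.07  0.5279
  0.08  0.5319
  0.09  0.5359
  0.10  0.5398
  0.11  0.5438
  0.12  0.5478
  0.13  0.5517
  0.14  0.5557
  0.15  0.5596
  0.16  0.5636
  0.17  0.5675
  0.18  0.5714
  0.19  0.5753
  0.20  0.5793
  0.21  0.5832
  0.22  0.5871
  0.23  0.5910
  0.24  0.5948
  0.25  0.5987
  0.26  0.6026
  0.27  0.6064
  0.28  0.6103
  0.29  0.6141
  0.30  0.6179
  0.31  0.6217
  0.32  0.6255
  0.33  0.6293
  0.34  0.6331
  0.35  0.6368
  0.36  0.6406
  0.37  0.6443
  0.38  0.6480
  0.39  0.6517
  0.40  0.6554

€81.07

σ√T = 0.29 × 1.2247 = 0.3552
d₁ = [ln(472/462) + (0.034 + ½·0.29²)·1.5] / (σ√T) = (0.0214 + 0.1141) / 0.3552 = 0.3815 → 0.38
d₂ = 0.3815 − 0.3552 = 0.0263 → 0.03
exp(−rT) = exp(−0.034·1.5) = 0.9503
C = 472·N(0.38) − 462·0.9503·N(0.03) = 472·0.6480 − 462·0.9503·0.5120 = 305.8560 − 224.7878 = 81.0682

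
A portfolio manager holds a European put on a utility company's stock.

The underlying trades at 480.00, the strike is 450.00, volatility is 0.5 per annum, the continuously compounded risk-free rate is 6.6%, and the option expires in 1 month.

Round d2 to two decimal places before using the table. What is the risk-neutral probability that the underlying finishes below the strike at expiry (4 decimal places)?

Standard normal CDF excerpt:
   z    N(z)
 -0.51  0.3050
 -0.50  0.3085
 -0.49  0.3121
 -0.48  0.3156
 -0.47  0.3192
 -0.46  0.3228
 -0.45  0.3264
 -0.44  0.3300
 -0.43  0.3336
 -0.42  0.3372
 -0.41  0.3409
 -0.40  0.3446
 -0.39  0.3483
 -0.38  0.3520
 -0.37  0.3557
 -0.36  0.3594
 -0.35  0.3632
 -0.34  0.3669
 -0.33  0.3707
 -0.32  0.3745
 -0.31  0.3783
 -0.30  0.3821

0.3409

σ√T = 0.5 × 0.2887 = 0.1443
ln(S/K) + (r + σ²/2)T = ln(480/450) + (0.066 + 0.5²/2)·0.08333 = 0.0645 + 0.0159 = 0.0805
d₁ = 0.0805 / 0.1443 = 0.5574 ≈ 0.56
d₂ = d₁ − σ√T = 0.5574 − 0.1443 = 0.4131 ≈ 0.41
Pr(exercise) under Q = N(−d₂) = N(-0.41) = 0.3409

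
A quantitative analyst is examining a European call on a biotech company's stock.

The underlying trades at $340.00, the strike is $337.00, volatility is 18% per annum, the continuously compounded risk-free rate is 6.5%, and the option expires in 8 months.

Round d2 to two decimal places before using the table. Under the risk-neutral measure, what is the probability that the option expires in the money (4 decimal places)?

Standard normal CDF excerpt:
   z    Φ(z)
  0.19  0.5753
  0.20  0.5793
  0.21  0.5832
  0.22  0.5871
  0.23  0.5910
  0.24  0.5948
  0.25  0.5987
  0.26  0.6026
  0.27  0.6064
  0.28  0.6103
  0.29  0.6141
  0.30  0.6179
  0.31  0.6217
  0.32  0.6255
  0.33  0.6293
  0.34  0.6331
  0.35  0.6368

T = 0.6667;  σ√T = 0.1470
d₁ = [ln(340/337) + (0.065 + ½·0.18²)·0.6667] / (σ√T) = (0.0089 + 0.0541) / 0.1470 = 0.4286 ≈ 0.43
d₂ = 0.4286 − 0.1470 = 0.2817 ≈ 0.28
Risk-neutral Pr[S_T > K] = N(d₂) = N(0.28) = 0.6103

0.6103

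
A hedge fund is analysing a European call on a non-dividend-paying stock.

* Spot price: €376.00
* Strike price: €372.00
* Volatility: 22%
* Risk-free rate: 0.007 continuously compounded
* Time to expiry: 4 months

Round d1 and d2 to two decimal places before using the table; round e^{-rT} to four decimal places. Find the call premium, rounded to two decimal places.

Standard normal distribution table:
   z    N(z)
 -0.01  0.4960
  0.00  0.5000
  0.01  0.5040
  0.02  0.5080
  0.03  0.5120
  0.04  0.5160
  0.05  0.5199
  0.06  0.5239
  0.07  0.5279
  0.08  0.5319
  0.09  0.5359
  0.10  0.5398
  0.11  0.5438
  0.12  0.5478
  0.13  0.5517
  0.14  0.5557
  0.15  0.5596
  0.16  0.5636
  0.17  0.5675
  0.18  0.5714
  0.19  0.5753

€21.87

T = 0.3333;  σ√T = 0.1270
d₁ = [ln(376/372) + (0.007 + ½·0.22²)·0.3333] / (σ√T) = (0.0107 + 0.0104) / 0.1270 = 0.1661 ⇒ 0.17
d₂ = 0.1661 − 0.1270 = 0.0391 ⇒ 0.04
exp(−rT) = exp(−0.007·0.3333) = 0.9977
N(d₁) = N(0.17) = 0.5675;  N(d₂) = N(0.04) = 0.5160
C = 376·0.5675 − 372·0.9977·0.5160 = 213.3800 − 191.5105 = 21.8695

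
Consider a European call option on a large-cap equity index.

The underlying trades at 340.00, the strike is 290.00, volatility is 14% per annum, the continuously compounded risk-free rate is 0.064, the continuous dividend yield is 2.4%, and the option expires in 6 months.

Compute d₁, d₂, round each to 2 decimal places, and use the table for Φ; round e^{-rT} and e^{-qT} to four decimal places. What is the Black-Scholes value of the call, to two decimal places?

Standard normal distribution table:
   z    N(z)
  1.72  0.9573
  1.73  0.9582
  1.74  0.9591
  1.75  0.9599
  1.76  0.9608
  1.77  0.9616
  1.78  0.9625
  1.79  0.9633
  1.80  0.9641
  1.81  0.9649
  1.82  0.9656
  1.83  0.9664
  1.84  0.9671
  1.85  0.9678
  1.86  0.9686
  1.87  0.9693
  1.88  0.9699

T = 0.5;  σ√T = 0.0990
d₁ = [ln(340/290) + (0.064 − 0.024 + ½·0.14²)·0.5] / (σ√T) = (0.1591 + 0.0249) / 0.0990 = 1.8583 ≈ 1.86
d₂ = 1.8583 − 0.0990 = 1.7593 ≈ 1.76
e^(−qT) = e^(−0.024·0.5) = 0.9881;  e^(−rT) = e^(−0.064·0.5) = 0.9685
N(d₁) = N(1.86) = 0.9686;  N(d₂) = N(1.76) = 0.9608
C = 340·0.9881·0.9686 − 290·0.9685·0.9608 = 325.4050 − 269.8551 = 55.5500

55.55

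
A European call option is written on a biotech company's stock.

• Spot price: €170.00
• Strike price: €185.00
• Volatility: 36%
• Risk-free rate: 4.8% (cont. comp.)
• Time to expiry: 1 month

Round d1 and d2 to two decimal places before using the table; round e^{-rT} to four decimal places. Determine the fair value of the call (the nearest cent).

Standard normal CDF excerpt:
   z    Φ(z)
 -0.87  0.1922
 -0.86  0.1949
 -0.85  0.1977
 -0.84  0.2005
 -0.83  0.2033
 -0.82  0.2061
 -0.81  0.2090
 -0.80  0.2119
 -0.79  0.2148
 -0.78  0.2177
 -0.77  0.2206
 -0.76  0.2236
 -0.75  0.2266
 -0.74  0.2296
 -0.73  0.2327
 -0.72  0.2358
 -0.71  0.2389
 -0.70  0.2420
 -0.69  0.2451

€2.63

T = 0.08333;  σ√T = 0.1039
d₁ = [ln(170/185) + (0.048 + 0.36²/2)·0.08333] / 0.1039 = [-0.0846 + 0.0094] / 0.1039 = -0.7232 ⇒ -0.72
d₂ = d₁ − σ√T = -0.7232 − 0.1039 = -0.8271 ⇒ -0.83
exp(−rT) = exp(−0.048·0.08333) = 0.9960
C = 170·N(-0.72) − 185·0.9960·N(-0.83) = 170·0.2358 − 185·0.9960·0.2033 = 40.0860 − 37.4601 = 2.6259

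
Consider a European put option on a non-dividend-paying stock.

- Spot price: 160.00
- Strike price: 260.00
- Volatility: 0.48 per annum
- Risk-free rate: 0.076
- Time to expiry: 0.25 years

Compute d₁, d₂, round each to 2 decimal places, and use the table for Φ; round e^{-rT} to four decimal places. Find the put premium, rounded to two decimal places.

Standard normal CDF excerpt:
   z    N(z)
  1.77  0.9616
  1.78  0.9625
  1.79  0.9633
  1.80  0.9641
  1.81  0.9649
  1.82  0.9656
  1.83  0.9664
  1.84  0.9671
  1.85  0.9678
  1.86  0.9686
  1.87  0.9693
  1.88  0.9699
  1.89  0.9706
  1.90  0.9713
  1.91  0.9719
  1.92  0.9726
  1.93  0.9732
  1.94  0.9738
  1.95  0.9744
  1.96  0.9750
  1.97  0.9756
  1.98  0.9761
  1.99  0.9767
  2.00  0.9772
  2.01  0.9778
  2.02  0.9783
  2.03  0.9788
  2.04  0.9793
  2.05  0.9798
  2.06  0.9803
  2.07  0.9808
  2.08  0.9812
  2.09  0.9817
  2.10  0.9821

T = 0.25;  σ√T = 0.2400
ln(S/K) + (r + σ²/2)T = ln(160/260) + (0.076 + 0.48²/2)·0.25 = -0.4855 + 0.0478 = -0.4377
d₁ = -0.4377 / 0.2400 = -1.8238 ≈ -1.82
d₂ = d₁ − σ√T = -1.8238 − 0.2400 = -2.0638 ≈ -2.06
exp(−rT) = exp(−0.076·0.25) = 0.9812
N(−d₂) = N(2.06) = 0.9803;  N(−d₁) = N(1.82) = 0.9656
P = 260·0.9812·0.9803 − 160·0.9656 = 250.0863 − 154.4960 = 95.5903

95.59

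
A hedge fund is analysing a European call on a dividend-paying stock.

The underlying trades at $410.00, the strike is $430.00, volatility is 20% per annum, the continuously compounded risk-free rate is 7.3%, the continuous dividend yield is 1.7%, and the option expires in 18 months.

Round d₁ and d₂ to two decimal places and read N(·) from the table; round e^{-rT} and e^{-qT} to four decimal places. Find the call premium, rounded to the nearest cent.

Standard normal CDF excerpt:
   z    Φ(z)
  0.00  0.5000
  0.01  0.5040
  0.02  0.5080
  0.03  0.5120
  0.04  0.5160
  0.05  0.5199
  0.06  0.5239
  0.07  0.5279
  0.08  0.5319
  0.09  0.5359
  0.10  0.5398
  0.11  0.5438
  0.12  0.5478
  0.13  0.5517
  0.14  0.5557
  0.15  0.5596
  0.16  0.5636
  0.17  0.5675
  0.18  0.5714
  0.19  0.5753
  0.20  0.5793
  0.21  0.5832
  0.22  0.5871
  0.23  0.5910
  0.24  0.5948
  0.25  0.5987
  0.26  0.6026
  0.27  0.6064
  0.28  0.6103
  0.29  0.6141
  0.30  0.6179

T = 1.5;  σ√T = 0.2449
d₁ = [ln(410/430) + (0.073 − 0.017 + 0.2²/2)·1.5] / 0.2449 = [-0.0476 + 0.1140] / 0.2449 = 0.2710 → 0.27
d₂ = d₁ − σ√T = 0.2710 − 0.2449 = 0.0260 → 0.03
exp(−qT) = exp(−0.017·1.5) = 0.9748;  exp(−rT) = exp(−0.073·1.5) = 0.8963
N(d₁) = N(0.27) = 0.6064;  N(d₂) = N(0.03) = 0.5120
C = 410·0.9748·0.6064 − 430·0.8963·0.5120 = 242.3587 − 197.3294 = 45.0293

$45.03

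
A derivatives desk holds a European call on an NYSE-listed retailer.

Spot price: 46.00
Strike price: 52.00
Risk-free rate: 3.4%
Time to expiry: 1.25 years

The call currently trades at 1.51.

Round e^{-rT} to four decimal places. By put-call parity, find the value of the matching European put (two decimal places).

5.35

e^(−rT) = e^(−0.034·1.25) = 0.9584
Put-call parity: C − P = S − K·e^(−rT) = 46 − 52·0.9584 = 46 − 49.8368 = -3.8368
P = C − (C − P) = 1.51 − (-3.8368) = 5.3468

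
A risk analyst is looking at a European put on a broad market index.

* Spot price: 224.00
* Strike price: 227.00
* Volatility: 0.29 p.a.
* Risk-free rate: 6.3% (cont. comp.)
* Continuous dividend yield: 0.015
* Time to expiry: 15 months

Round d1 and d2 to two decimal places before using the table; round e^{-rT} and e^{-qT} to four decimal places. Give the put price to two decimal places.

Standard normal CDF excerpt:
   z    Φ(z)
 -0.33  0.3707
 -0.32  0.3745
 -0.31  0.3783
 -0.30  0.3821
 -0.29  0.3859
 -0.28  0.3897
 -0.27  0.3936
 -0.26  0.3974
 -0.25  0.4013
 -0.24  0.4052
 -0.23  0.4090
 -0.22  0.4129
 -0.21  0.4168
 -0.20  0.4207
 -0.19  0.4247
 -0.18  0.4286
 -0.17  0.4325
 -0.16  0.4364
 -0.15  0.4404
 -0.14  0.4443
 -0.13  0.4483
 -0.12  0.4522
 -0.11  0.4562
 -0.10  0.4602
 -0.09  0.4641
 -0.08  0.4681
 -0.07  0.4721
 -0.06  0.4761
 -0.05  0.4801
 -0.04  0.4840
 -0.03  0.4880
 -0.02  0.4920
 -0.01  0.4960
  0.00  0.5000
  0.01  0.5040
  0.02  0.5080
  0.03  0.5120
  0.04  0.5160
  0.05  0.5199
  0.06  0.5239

T = 1.25;  σ√T = 0.3242
d₁ = [ln(224/227) + (0.063 − 0.015 + 0.29²/2)·1.25] / 0.3242 = [-0.0133 + 0.1126] / 0.3242 = 0.3061 → 0.31
d₂ = d₁ − σ√T = 0.3061 − 0.3242 = -0.0181 → -0.02
e^(−qT) = e^(−0.015·1.25) = 0.9814;  e^(−rT) = e^(−0.063·1.25) = 0.9243
N(−d₂) = N(0.02) = 0.5080;  N(−d₁) = N(-0.31) = 0.3783
P = 227·0.9243·0.5080 − 224·0.9814·0.3783 = 106.5866 − 83.1631 = 23.4235

23.42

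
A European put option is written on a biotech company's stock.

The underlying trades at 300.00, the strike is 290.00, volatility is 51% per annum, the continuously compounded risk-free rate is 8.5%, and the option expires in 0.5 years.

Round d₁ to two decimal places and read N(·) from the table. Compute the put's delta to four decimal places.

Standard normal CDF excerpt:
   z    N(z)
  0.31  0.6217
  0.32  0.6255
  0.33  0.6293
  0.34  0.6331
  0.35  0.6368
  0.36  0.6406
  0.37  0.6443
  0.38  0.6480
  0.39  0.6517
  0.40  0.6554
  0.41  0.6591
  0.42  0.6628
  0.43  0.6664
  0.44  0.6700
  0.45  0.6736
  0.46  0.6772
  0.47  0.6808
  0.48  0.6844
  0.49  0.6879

-0.3483

T = 0.5;  σ√T = 0.3606
d₁ = [ln(300/290) + (0.085 + 0.51²/2)·0.5] / 0.3606 = [0.0339 + 0.1075] / 0.3606 = 0.3922 ≈ 0.39
N(d₁) = N(0.39) = 0.6517
Δ_put = N(d₁) − 1 = 0.6517 − 1 = -0.3483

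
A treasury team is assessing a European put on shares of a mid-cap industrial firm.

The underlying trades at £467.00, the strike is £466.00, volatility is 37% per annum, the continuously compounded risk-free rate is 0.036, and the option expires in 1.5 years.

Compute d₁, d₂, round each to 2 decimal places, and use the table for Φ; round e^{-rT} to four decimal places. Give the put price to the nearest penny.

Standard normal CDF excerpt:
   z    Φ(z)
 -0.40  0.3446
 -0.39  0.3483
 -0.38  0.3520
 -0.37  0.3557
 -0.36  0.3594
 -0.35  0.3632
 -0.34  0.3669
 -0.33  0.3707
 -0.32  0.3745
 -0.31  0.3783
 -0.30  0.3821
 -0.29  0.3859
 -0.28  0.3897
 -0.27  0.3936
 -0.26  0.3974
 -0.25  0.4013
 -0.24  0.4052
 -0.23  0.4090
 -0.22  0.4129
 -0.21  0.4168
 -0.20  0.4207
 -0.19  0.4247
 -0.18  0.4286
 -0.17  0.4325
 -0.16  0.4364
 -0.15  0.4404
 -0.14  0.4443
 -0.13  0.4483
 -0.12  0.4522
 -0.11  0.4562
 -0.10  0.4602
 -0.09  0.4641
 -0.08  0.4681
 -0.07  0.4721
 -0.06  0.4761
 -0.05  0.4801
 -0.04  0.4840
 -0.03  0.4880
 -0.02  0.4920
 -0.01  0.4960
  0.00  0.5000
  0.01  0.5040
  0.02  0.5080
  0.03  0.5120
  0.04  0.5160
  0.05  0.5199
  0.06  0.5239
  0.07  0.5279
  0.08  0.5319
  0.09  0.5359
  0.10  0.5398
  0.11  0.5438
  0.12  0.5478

£68.70

σ√T = 0.37 × 1.2247 = 0.4532
d₁ = [ln(467/466) + (0.036 + 0.37²/2)·1.5] / 0.4532 = [0.0021 + 0.1567] / 0.4532 = 0.3505 ⇒ 0.35
d₂ = d₁ − σ√T = 0.3505 − 0.4532 = -0.1027 ⇒ -0.10
exp(−rT) = exp(−0.036·1.5) = 0.9474
N(−d₂) = N(0.10) = 0.5398;  N(−d₁) = N(-0.35) = 0.3632
P = 466·0.9474·0.5398 − 467·0.3632 = 238.3154 − 169.6144 = 68.7010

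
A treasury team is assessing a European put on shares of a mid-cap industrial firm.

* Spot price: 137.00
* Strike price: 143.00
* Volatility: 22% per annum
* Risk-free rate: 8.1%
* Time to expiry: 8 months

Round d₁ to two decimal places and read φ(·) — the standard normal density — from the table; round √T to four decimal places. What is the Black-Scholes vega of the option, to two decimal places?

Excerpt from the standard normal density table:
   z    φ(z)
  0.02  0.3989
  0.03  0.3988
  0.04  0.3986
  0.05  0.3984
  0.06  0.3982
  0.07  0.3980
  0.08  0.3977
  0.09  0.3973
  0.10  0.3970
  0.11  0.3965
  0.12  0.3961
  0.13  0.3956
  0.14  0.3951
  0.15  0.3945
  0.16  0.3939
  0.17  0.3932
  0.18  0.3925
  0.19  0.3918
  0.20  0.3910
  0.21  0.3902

σ√T = 0.22 × 0.8165 = 0.1796
d₁ = [ln(137/143) + (0.081 + ½·0.22²)·0.6667] / (σ√T) = (-0.0429 + 0.0701) / 0.1796 = 0.1518 ⇒ 0.15
√T = √0.6667 = 0.8165
φ(d₁) = φ(0.15) = 0.3945
vega = S·φ(d₁)·√T = 137·0.3945·0.8165 = 44.1290
(Call and put vega coincide under Black-Scholes.)

44.13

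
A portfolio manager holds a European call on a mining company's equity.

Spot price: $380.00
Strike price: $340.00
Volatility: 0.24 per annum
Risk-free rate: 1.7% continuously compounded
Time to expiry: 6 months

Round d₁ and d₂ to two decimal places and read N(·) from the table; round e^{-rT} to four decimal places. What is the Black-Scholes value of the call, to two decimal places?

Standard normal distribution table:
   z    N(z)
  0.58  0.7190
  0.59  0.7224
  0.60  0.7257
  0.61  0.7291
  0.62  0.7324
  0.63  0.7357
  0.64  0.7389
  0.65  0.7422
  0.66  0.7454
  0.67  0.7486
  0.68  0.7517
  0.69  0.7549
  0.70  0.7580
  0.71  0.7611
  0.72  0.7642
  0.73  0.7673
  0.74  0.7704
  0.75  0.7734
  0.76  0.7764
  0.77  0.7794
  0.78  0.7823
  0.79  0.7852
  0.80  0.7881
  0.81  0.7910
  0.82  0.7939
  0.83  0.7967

T = 0.5;  σ√T = 0.1697
d₁ = [ln(380/340) + (0.017 + 0.24²/2)·0.5] / 0.1697 = [0.1112 + 0.0229] / 0.1697 = 0.7903 ≈ 0.79
d₂ = d₁ − σ√T = 0.7903 − 0.1697 = 0.6206 ≈ 0.62
e^(−rT) = e^(−0.017·0.5) = 0.9915
N(d₁) = N(0.79) = 0.7852;  N(d₂) = N(0.62) = 0.7324
C = 380·0.7852 − 340·0.9915·0.7324 = 298.3760 − 246.8994 = 51.4766

$51.48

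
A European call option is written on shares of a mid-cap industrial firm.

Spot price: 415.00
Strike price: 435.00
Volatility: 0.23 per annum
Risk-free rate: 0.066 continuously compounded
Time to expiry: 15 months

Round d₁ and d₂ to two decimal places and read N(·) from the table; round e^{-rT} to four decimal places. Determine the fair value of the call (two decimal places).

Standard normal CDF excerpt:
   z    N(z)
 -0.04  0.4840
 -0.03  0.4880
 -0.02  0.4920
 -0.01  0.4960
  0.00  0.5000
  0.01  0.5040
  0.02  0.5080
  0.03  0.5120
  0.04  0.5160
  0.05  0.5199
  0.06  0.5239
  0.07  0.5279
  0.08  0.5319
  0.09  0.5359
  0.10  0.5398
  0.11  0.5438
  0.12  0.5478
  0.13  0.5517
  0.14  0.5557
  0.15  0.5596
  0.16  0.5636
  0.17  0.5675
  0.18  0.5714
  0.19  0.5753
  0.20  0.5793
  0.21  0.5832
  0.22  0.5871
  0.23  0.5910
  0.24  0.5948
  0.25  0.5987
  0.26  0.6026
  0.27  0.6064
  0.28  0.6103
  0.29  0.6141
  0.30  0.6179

49.78

σ√T = 0.23·√1.25 = 0.2571
d₁ = [ln(415/435) + (0.066 + 0.23²/2)·1.25] / 0.2571 = [-0.0471 + 0.1156] / 0.2571 = 0.2664 ⇒ 0.27
d₂ = d₁ − σ√T = 0.2664 − 0.2571 = 0.0092 ⇒ 0.01
exp(−rT) = exp(−0.066·1.25) = 0.9208
C = 415·N(0.27) − 435·0.9208·N(0.01) = 415·0.6064 − 435·0.9208·0.5040 = 251.6560 − 201.8762 = 49.7798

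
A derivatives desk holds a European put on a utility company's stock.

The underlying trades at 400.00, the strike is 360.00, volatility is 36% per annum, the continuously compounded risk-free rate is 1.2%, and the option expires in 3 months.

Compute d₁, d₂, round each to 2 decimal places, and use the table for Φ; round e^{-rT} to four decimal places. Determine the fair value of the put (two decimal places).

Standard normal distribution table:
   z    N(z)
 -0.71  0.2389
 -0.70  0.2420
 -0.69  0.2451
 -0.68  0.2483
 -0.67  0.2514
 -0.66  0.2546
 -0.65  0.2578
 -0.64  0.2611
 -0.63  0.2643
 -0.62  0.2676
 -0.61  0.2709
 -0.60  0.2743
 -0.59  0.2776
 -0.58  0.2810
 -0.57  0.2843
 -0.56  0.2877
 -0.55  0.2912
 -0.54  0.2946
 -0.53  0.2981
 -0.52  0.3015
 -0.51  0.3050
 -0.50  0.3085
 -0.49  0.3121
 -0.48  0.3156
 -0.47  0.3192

σ√T = 0.36·√0.25 = 0.1800
d₁ = [ln(400/360) + (0.012 + 0.36²/2)·0.25] / 0.1800 = [0.1054 + 0.0192] / 0.1800 = 0.6920 which rounds to 0.69
d₂ = d₁ − σ√T = 0.6920 − 0.1800 = 0.5120 which rounds to 0.51
e^(−rT) = e^(−0.012·0.25) = 0.9970
N(−d₂) = N(-0.51) = 0.3050;  N(−d₁) = N(-0.69) = 0.2451
P = 360·0.9970·0.3050 − 400·0.2451 = 109.4706 − 98.0400 = 11.4306

11.43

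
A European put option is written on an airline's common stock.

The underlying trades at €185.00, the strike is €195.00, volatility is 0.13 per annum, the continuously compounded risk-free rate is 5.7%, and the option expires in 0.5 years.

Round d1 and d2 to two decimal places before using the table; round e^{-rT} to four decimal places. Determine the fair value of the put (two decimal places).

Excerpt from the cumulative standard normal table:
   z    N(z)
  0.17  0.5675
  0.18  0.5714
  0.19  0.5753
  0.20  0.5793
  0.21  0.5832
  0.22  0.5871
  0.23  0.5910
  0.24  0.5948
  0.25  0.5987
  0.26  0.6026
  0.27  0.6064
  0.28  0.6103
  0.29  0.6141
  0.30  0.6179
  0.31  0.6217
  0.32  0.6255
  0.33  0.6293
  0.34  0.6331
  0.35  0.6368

€9.21

T = 0.5;  σ√T = 0.0919
d₁ = [ln(185/195) + (0.057 + 0.13²/2)·0.5] / 0.0919 = [-0.0526 + 0.0327] / 0.0919 = -0.2167 which rounds to -0.22
d₂ = d₁ − σ√T = -0.2167 − 0.0919 = -0.3086 which rounds to -0.31
exp(−rT) = exp(−0.057·0.5) = 0.9719
P = 195·0.9719·N(0.31) − 185·N(0.22) = 195·0.9719·0.6217 − 185·0.5871 = 117.8249 − 108.6135 = 9.2114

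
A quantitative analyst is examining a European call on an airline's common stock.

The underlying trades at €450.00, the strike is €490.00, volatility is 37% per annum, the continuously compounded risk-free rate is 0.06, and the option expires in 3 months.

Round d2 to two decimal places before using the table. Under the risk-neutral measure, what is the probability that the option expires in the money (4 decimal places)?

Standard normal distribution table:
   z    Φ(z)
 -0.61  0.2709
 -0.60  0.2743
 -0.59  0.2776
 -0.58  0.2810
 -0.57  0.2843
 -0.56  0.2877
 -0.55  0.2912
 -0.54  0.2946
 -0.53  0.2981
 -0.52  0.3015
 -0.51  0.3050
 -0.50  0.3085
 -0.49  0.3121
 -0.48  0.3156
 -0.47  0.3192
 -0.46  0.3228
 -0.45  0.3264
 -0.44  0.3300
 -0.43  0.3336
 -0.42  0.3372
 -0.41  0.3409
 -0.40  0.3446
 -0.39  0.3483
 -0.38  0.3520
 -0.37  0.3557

σ√T = 0.37 × 0.5000 = 0.1850
d₁ = [ln(450/490) + (0.06 + 0.37²/2)·0.25] / 0.1850 = [-0.0852 + 0.0321] / 0.1850 = -0.2867 which rounds to -0.29
d₂ = d₁ − σ√T = -0.2867 − 0.1850 = -0.4717 which rounds to -0.47
Pr(exercise) under Q = N(d₂) = 0.3192

0.3192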